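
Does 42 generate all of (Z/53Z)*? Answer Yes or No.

No

φ(53) = 53 − 1 = 52 = 2^2 · 13.
42 is a primitive root mod 53 iff 42^(φ(53)/q) ≢ 1 for every prime q | φ(53), i.e. q ∈ {2, 13}.
42^26 ≡ 1 (mod 53)  [q = 2: ≡ 1 ✗]
42^4 ≡ 13 (mod 53)  [q = 13: ≢ 1 ✓]
42^26 ≡ 1 shows ord(42) | 26, strictly less than φ(53); not a primitive root.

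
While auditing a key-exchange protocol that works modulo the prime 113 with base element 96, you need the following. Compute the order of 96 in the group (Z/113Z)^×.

112

The order of 96 must divide φ(113) = 113 − 1 = 112 = 2^4 · 7.
Divisors of 112: 1, 2, 4, 7, 8, 14, 16, 28, 56, 112.
Compute 96^d (mod 113) for the divisors d until we hit 1:
96^1 ≡ 96
96^2 ≡ 63
96^4 ≡ 14
96^7 ≡ 35
96^8 ≡ 83
96^14 ≡ 95
96^16 ≡ 109
96^28 ≡ 98
96^56 ≡ 112
96^112 ≡ 1
Hence ord(96) = 112.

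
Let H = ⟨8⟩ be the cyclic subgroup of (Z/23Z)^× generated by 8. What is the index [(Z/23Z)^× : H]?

ord(8) | φ(23) = 23 − 1 = 22 = 2 · 11.
Divisors of 22: 1, 2, 11, 22.
Compute 8^d (mod 23) for the divisors d until we hit 1:
8^1 ≡ 8 (mod 23)
8^2 ≡ 18 (mod 23)
8^11 ≡ 1 (mod 23) ✓
Thus |⟨8⟩| = ord(8) = 11.
Index = |(Z/23Z)^×| / |⟨8⟩| = 22 / 11 = 2.

2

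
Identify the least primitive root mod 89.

3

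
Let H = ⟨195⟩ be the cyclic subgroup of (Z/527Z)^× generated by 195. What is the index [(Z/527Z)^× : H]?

By Lagrange's theorem, ord_527(195) divides φ(527) = φ(17·31) = (17−1)·(31−1) = 16·30 = 480 = 2^5 · 3 · 5.
Divisors of 480: 1, 2, 3, 4, 5, 6, 8, 10, 12, 15, 16, 20, 24, 30, 32, 40, 48, 60, 80, 96, 120, 160, 240, 480.
Test each divisor d:
195^1 ≡ 195 (mod 527)
195^2 ≡ 81 (mod 527)
195^3 ≡ 512 (mod 527)
195^4 ≡ 237 (mod 527)
195^5 ≡ 366 (mod 527)
195^6 ≡ 225 (mod 527)
195^8 ≡ 307 (mod 527)
195^10 ≡ 98 (mod 527)
195^12 ≡ 33 (mod 527)
195^15 ≡ 32 (mod 527)
195^16 ≡ 443 (mod 527)
195^20 ≡ 118 (mod 527)
195^24 ≡ 35 (mod 527)
195^30 ≡ 497 (mod 527)
195^32 ≡ 205 (mod 527)
195^40 ≡ 222 (mod 527)
195^48 ≡ 171 (mod 527)
195^60 ≡ 373 (mod 527)
195^80 ≡ 273 (mod 527)
195^96 ≡ 256 (mod 527)
195^120 ≡ 1 (mod 527) ✓
Thus |⟨195⟩| = ord(195) = 120.
The index is φ(527) / ord(195) = 480 / 120 = 4.

4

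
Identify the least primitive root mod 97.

5

φ(97) = 97 − 1 = 96 = 2^5 · 3.
g is a primitive root iff g^(96/q) ≢ 1 (mod 97) for each prime q ∈ {2, 3}.
g = 2: 2^48 ≡ 1 — hits 1, so not a primitive root.
g = 3: 3^48 ≡ 1 — hits 1, so not a primitive root.
g = 4: 4^48 ≡ 1 — hits 1, so not a primitive root.
g = 5: 5^48 ≡ 96; 5^32 ≡ 35 — none is 1, so 5 is a primitive root.
So 5 is the smallest generator of (Z/97Z)^×.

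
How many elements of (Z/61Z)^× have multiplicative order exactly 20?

φ(61) = 61 − 1 = 60 = 2^2 · 3 · 5.
Since (Z/61Z)^× is cyclic of order 60, the number of elements of order d is φ(d) when d | 60 and 0 otherwise.
20 = 2^2 · 5 divides 60, and φ(20) = 8.

8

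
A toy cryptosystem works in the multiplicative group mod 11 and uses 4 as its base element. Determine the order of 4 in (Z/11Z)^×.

5

Since 4 ∈ (Z/11Z)^×, its order divides φ(11) = 11 − 1 = 10 = 2 · 5.
Divisors of 10: 1, 2, 5, 10.
Check 4^d mod 11 for each divisor in increasing order:
4^1 ≡ 4 (mod 11)
4^2 ≡ 5 (mod 11)
4^5 ≡ 1 (mod 11) ✓
So ord_11(4) = 5.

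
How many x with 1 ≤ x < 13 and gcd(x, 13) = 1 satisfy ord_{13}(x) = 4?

φ(13) = 13 − 1 = 12 = 2^2 · 3.
In a cyclic group of order 12, there are φ(d) elements of order d for each divisor d of 12, and zero for non-divisors.
4 = 2^2 divides 12, and φ(4) = 2.

2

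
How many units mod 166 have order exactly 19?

φ(166) = φ(2)·φ(83) = 1·82 = 82 = 2 · 41.
Since (Z/166Z)^× is cyclic of order 82, the number of elements of order d is φ(d) when d | 82 and 0 otherwise.
19 does not divide 82, so no element of (Z/166Z)^× has order 19.

0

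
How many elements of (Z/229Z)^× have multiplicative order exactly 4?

φ(229) = 229 − 1 = 228 = 2^2 · 3 · 19.
Since (Z/229Z)^× is cyclic of order 228, the number of elements of order d is φ(d) when d | 228 and 0 otherwise.
4 = 2^2 divides 228, and φ(4) = 2.

2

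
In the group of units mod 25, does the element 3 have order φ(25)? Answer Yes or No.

φ(25) = φ(5^2) = 5·(5−1) = 20 = 2^2 · 5.
An element g generates (Z/25Z)^× iff g^(20/q) ≢ 1 (mod 25) for each prime q ∈ {2, 5}.
3^10 ≡ 24 (mod 25)  [q = 2: ≢ 1 ✓]
3^4 ≡ 6 (mod 25)  [q = 5: ≢ 1 ✓]
All checks pass, so 3 has order 20 and is a primitive root modulo 25.

Yes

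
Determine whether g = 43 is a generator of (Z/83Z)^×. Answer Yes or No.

Yes

φ(83) = 83 − 1 = 82 = 2 · 41.
43 is a primitive root mod 83 iff 43^(φ(83)/q) ≢ 1 for every prime q | φ(83), i.e. q ∈ {2, 41}.
43^41 ≡ 82 (mod 83)  [q = 2: ≢ 1 ✓]
43^2 ≡ 23 (mod 83)  [q = 41: ≢ 1 ✓]
All checks pass, so 43 has order 82 and is a primitive root modulo 83.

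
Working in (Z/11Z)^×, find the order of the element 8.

10

ord(8) | φ(11) = 11 − 1 = 10 = 2 · 5.
Divisors of 10: 1, 2, 5, 10.
Check 8^d mod 11 for each divisor in increasing order:
8^1 ≡ 8 (mod 11)
8^2 ≡ 9 (mod 11)
8^5 ≡ 10 (mod 11)
8^10 ≡ 1 (mod 11) ✓
Hence ord(8) = 10.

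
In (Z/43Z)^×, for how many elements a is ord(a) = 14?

φ(43) = 43 − 1 = 42 = 2 · 3 · 7.
(Z/43Z)^× is cyclic (|G| = 42); a cyclic group of order m has exactly φ(d) elements of each order d | m, and none otherwise.
14 = 2 · 7 divides 42, and φ(14) = 6.

6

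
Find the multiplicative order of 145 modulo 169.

Since 145 ∈ (Z/169Z)^×, its order divides φ(169) = φ(13^2) = 13·(13−1) = 156 = 2^2 · 3 · 13.
Divisors of 156: 1, 2, 3, 4, 6, 12, 13, 26, 39, 52, 78, 156.
Test each divisor d:
145^1 ≡ 145 (mod 169)
145^2 ≡ 69 (mod 169)
145^3 ≡ 34 (mod 169)
145^4 ≡ 29 (mod 169)
145^6 ≡ 142 (mod 169)
145^12 ≡ 53 (mod 169)
145^13 ≡ 80 (mod 169)
145^26 ≡ 147 (mod 169)
145^39 ≡ 99 (mod 169)
145^52 ≡ 146 (mod 169)
145^78 ≡ 168 (mod 169)
145^156 ≡ 1 (mod 169) ✓
So ord_169(145) = 156.

156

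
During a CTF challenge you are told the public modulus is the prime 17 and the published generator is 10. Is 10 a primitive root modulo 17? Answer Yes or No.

Yes

φ(17) = 17 − 1 = 16 = 2^4.
10 is a primitive root mod 17 iff 10^(φ(17)/q) ≢ 1 for every prime q | φ(17), i.e. q ∈ {2}.
10^8 ≡ 16 (mod 17)  [q = 2: ≢ 1 ✓]
Every test exponent gives a nontrivial residue, hence 10 generates the full group.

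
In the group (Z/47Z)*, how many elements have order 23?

φ(47) = 47 − 1 = 46 = 2 · 23.
(Z/47Z)^× is cyclic (|G| = 46); a cyclic group of order m has exactly φ(d) elements of each order d | m, and none otherwise.
23 | 46, and φ(23) = 23 − 1 = 22.

22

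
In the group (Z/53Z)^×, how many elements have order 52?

24

φ(53) = 53 − 1 = 52 = 2^2 · 13.
Since (Z/53Z)^× is cyclic of order 52, the number of elements of order d is φ(d) when d | 52 and 0 otherwise.
52 = 2^2 · 13 divides 52, and φ(52) = 24.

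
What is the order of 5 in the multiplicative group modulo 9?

6

Since 5 ∈ (Z/9Z)^×, its order divides φ(9) = φ(3^2) = 3·(3−1) = 6 = 2 · 3.
Divisors of 6: 1, 2, 3, 6.
Check 5^d mod 9 for each divisor in increasing order:
5^1 ≡ 5 (mod 9)
5^2 ≡ 7 (mod 9)
5^3 ≡ 8 (mod 9)
5^6 ≡ 1 (mod 9) ✓
Therefore the multiplicative order of 5 modulo 9 is 6.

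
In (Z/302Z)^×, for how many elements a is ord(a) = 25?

φ(302) = φ(2)·φ(151) = 1·150 = 150 = 2 · 3 · 5^2.
Since (Z/302Z)^× is cyclic of order 150, the number of elements of order d is φ(d) when d | 150 and 0 otherwise.
25 = 5^2 divides 150, and φ(25) = 20.

20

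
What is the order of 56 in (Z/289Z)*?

ord(56) | φ(289) = φ(17^2) = 17·(17−1) = 272 = 2^4 · 17.
Divisors of 272: 1, 2, 4, 8, 16, 17, 34, 68, 136, 272.
Check 56^d mod 289 for each divisor in increasing order:
56^1 ≡ 56
56^2 ≡ 246
56^4 ≡ 115
56^8 ≡ 220
56^16 ≡ 137
56^17 ≡ 158
56^34 ≡ 110
56^68 ≡ 251
56^136 ≡ 288
56^272 ≡ 1
So ord_289(56) = 272.

272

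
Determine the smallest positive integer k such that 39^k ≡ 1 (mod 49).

Since 39 ∈ (Z/49Z)^×, its order divides φ(49) = φ(7^2) = 7·(7−1) = 42 = 2 · 3 · 7.
Divisors of 42: 1, 2, 3, 6, 7, 14, 21, 42.
Compute 39^d (mod 49) for the divisors d until we hit 1:
39^1 ≡ 39 (mod 49)
39^2 ≡ 2 (mod 49)
39^3 ≡ 29 (mod 49)
39^6 ≡ 8 (mod 49)
39^7 ≡ 18 (mod 49)
39^14 ≡ 30 (mod 49)
39^21 ≡ 1 (mod 49) ✓
So ord_49(39) = 21.

21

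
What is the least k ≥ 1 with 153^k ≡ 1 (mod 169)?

ord(153) | φ(169) = φ(13^2) = 13·(13−1) = 156 = 2^2 · 3 · 13.
Divisors of 156: 1, 2, 3, 4, 6, 12, 13, 26, 39, 52, 78, 156.
Test each divisor d:
153^1 ≡ 153 (mod 169)
153^2 ≡ 87 (mod 169)
153^3 ≡ 129 (mod 169)
153^4 ≡ 133 (mod 169)
153^6 ≡ 79 (mod 169)
153^12 ≡ 157 (mod 169)
153^13 ≡ 23 (mod 169)
153^26 ≡ 22 (mod 169)
153^39 ≡ 168 (mod 169)
153^52 ≡ 146 (mod 169)
153^78 ≡ 1 (mod 169) ✓
Hence ord(153) = 78.

78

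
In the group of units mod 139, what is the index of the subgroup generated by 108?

1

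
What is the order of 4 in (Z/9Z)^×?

The order of 4 must divide φ(9) = φ(3^2) = 3·(3−1) = 6 = 2 · 3.
Divisors of 6: 1, 2, 3, 6.
Evaluate successive powers at the divisors of 6:
4^1 ≡ 4
4^2 ≡ 7
4^3 ≡ 1
The smallest such exponent is 3, so the order of 4 is 3.

3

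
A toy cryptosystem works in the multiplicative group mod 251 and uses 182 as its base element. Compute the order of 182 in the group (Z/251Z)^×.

The order of 182 must divide φ(251) = 251 − 1 = 250 = 2 · 5^3.
Divisors of 250: 1, 2, 5, 10, 25, 50, 125, 250.
Check 182^d mod 251 for each divisor in increasing order:
182^1 ≡ 182 (mod 251)
182^2 ≡ 243 (mod 251)
182^5 ≡ 102 (mod 251)
182^10 ≡ 113 (mod 251)
182^25 ≡ 250 (mod 251)
182^50 ≡ 1 (mod 251) ✓
So ord_251(182) = 50.

50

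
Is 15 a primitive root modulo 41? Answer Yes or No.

φ(41) = 41 − 1 = 40 = 2^3 · 5.
15 is a primitive root mod 41 iff 15^(φ(41)/q) ≢ 1 for every prime q | φ(41), i.e. q ∈ {2, 5}.
15^20 ≡ 40 (mod 41)  [q = 2: ≢ 1 ✓]
15^8 ≡ 18 (mod 41)  [q = 5: ≢ 1 ✓]
Every test exponent gives a nontrivial residue, hence 15 generates the full group.

Yes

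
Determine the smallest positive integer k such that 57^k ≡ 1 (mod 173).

Since 57 ∈ (Z/173Z)^×, its order divides φ(173) = 173 − 1 = 172 = 2^2 · 43.
Divisors of 172: 1, 2, 4, 43, 86, 172.
Test each divisor d:
57^1 ≡ 57 (mod 173)
57^2 ≡ 135 (mod 173)
57^4 ≡ 60 (mod 173)
57^43 ≡ 1 (mod 173) ✓
The smallest such exponent is 43, so the order of 57 is 43.

43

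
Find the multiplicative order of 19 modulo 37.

ord(19) | φ(37) = 37 − 1 = 36 = 2^2 · 3^2.
Divisors of 36: 1, 2, 3, 4, 6, 9, 12, 18, 36.
Compute 19^d (mod 37) for the divisors d until we hit 1:
19^1 ≡ 19 (mod 37)
19^2 ≡ 28 (mod 37)
19^3 ≡ 14 (mod 37)
19^4 ≡ 7 (mod 37)
19^6 ≡ 11 (mod 37)
19^9 ≡ 6 (mod 37)
19^12 ≡ 10 (mod 37)
19^18 ≡ 36 (mod 37)
19^36 ≡ 1 (mod 37) ✓
So ord_37(19) = 36.

36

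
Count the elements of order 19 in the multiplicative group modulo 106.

0

φ(106) = φ(2)·φ(53) = 1·52 = 52 = 2^2 · 13.
Since (Z/106Z)^× is cyclic of order 52, the number of elements of order d is φ(d) when d | 52 and 0 otherwise.
Here 52 is not a multiple of 19, so there are no elements of order 19.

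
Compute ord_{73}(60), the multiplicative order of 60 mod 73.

The order of 60 must divide φ(73) = 73 − 1 = 72 = 2^3 · 3^2.
Divisors of 72: 1, 2, 3, 4, 6, 8, 9, 12, 18, 24, 36, 72.
Check 60^d mod 73 for each divisor in increasing order:
60^1 ≡ 60
60^2 ≡ 23
60^3 ≡ 66
60^4 ≡ 18
60^6 ≡ 49
60^8 ≡ 32
60^9 ≡ 22
60^12 ≡ 65
60^18 ≡ 46
60^24 ≡ 64
60^36 ≡ 72
60^72 ≡ 1
So ord_73(60) = 72.

72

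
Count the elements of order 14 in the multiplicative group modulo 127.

φ(127) = 127 − 1 = 126 = 2 · 3^2 · 7.
In a cyclic group of order 126, there are φ(d) elements of order d for each divisor d of 126, and zero for non-divisors.
14 = 2 · 7 divides 126, and φ(14) = 6.

6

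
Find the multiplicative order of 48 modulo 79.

The order of 48 must divide φ(79) = 79 − 1 = 78 = 2 · 3 · 13.
Divisors of 78: 1, 2, 3, 6, 13, 26, 39, 78.
Compute 48^d (mod 79) for the divisors d until we hit 1:
48^1 ≡ 48 (mod 79)
48^2 ≡ 13 (mod 79)
48^3 ≡ 71 (mod 79)
48^6 ≡ 64 (mod 79)
48^13 ≡ 56 (mod 79)
48^26 ≡ 55 (mod 79)
48^39 ≡ 78 (mod 79)
48^78 ≡ 1 (mod 79) ✓
The smallest such exponent is 78, so the order of 48 is 78.

78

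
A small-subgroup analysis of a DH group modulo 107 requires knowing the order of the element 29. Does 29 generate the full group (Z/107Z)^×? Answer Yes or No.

No

φ(107) = 107 − 1 = 106 = 2 · 53.
29 is a primitive root mod 107 iff 29^(φ(107)/q) ≢ 1 for every prime q | φ(107), i.e. q ∈ {2, 53}.
29^53 ≡ 1 (mod 107)  [q = 2: ≡ 1 ✗]
29^2 ≡ 92 (mod 107)  [q = 53: ≢ 1 ✓]
The check at q = 2 fails, so 29 generates a proper subgroup.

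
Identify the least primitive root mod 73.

φ(73) = 73 − 1 = 72 = 2^3 · 3^2.
Test candidates g = 2, 3, … against the prime factors q ∈ {2, 3} of φ(73): g is a generator iff g^(72/q) ≢ 1 for every such q.
g = 2: 2^36 ≡ 1 — hits 1, so not a primitive root.
g = 3: 3^36 ≡ 1 — hits 1, so not a primitive root.
g = 4: 4^36 ≡ 1 — hits 1, so not a primitive root.
g = 5: 5^36 ≡ 72; 5^24 ≡ 8 — none is 1, so 5 is a primitive root.
Hence the least primitive root of 73 is 5.

5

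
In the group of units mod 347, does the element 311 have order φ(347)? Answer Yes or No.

Yes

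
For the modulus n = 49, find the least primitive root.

3

φ(49) = φ(7^2) = 7·(7−1) = 42 = 2 · 3 · 7.
g is a primitive root iff g^(42/q) ≢ 1 (mod 49) for each prime q ∈ {2, 3, 7}.
g = 2: 2^21 ≡ 1 — hits 1, so not a primitive root.
g = 3: 3^21 ≡ 48; 3^14 ≡ 30; 3^6 ≡ 43 — none is 1, so 3 is a primitive root.
The smallest primitive root modulo 49 is 3.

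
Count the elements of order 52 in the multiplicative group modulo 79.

0

φ(79) = 79 − 1 = 78 = 2 · 3 · 13.
(Z/79Z)^× is cyclic (|G| = 78); a cyclic group of order m has exactly φ(d) elements of each order d | m, and none otherwise.
Since 52 ∤ 78, the count is 0.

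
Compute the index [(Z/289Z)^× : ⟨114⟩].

By Lagrange's theorem, ord_289(114) divides φ(289) = φ(17^2) = 17·(17−1) = 272 = 2^4 · 17.
Divisors of 272: 1, 2, 4, 8, 16, 17, 34, 68, 136, 272.
Test each divisor d:
114^1 ≡ 114 (mod 289)
114^2 ≡ 280 (mod 289)
114^4 ≡ 81 (mod 289)
114^8 ≡ 203 (mod 289)
114^16 ≡ 171 (mod 289)
114^17 ≡ 131 (mod 289)
114^34 ≡ 110 (mod 289)
114^68 ≡ 251 (mod 289)
114^136 ≡ 288 (mod 289)
114^272 ≡ 1 (mod 289) ✓
The order of 114 is 272, so the subgroup it generates has 272 elements.
[(Z/289Z)^× : ⟨114⟩] = 272/272 = 1.

1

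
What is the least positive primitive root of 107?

2

φ(107) = 107 − 1 = 106 = 2 · 53.
Test candidates g = 2, 3, … against the prime factors q ∈ {2, 53} of φ(107): g is a generator iff g^(106/q) ≢ 1 for every such q.
g = 2: 2^53 ≡ 106; 2^2 ≡ 4 — none is 1, so 2 is a primitive root.
The smallest primitive root modulo 107 is 2.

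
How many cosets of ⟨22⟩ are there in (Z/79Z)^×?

ord(22) | φ(79) = 79 − 1 = 78 = 2 · 3 · 13.
Divisors of 78: 1, 2, 3, 6, 13, 26, 39, 78.
Check 22^d mod 79 for each divisor in increasing order:
22^1 ≡ 22 (mod 79)
22^2 ≡ 10 (mod 79)
22^3 ≡ 62 (mod 79)
22^6 ≡ 52 (mod 79)
22^13 ≡ 1 (mod 79) ✓
Thus |⟨22⟩| = ord(22) = 13.
Index = |(Z/79Z)^×| / |⟨22⟩| = 78 / 13 = 6.

6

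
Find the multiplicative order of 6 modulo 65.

12

The order of 6 must divide φ(65) = φ(5·13) = (5−1)·(13−1) = 4·12 = 48 = 2^4 · 3.
Divisors of 48: 1, 2, 3, 4, 6, 8, 12, 16, 24, 48.
Evaluate successive powers at the divisors of 48:
6^1 ≡ 6 (mod 65)
6^2 ≡ 36 (mod 65)
6^3 ≡ 21 (mod 65)
6^4 ≡ 61 (mod 65)
6^6 ≡ 51 (mod 65)
6^8 ≡ 16 (mod 65)
6^12 ≡ 1 (mod 65) ✓
Therefore the multiplicative order of 6 modulo 65 is 12.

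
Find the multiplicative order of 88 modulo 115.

ord(88) | φ(115) = φ(5·23) = (5−1)·(23−1) = 4·22 = 88 = 2^3 · 11.
Divisors of 88: 1, 2, 4, 8, 11, 22, 44, 88.
Compute 88^d (mod 115) for the divisors d until we hit 1:
88^1 ≡ 88 (mod 115)
88^2 ≡ 39 (mod 115)
88^4 ≡ 26 (mod 115)
88^8 ≡ 101 (mod 115)
88^11 ≡ 22 (mod 115)
88^22 ≡ 24 (mod 115)
88^44 ≡ 1 (mod 115) ✓
The smallest such exponent is 44, so the order of 88 is 44.

44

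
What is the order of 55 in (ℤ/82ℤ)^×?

The order of 55 must divide φ(82) = φ(2)·φ(41) = 1·40 = 40 = 2^3 · 5.
Divisors of 40: 1, 2, 4, 5, 8, 10, 20, 40.
Compute 55^d (mod 82) for the divisors d until we hit 1:
55^1 ≡ 55
55^2 ≡ 73
55^4 ≡ 81
55^5 ≡ 27
55^8 ≡ 1
Therefore the multiplicative order of 55 modulo 82 is 8.

8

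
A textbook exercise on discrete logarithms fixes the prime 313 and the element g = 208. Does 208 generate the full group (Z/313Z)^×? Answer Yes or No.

No

φ(313) = 313 − 1 = 312 = 2^3 · 3 · 13.
It suffices to check that the order of 208 is not a proper divisor of 312: compute 208^(312/q) for q ∈ {2, 3, 13}.
208^156 ≡ 1 (mod 313)  [q = 2: ≡ 1 ✗]
208^104 ≡ 98 (mod 313)  [q = 3: ≢ 1 ✓]
208^24 ≡ 249 (mod 313)  [q = 13: ≢ 1 ✓]
208^156 ≡ 1 shows ord(208) | 156, strictly less than φ(313); not a primitive root.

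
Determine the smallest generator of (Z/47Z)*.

5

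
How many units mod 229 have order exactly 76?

36

φ(229) = 229 − 1 = 228 = 2^2 · 3 · 19.
Since (Z/229Z)^× is cyclic of order 228, the number of elements of order d is φ(d) when d | 228 and 0 otherwise.
76 = 2^2 · 19 divides 228, and φ(76) = 36.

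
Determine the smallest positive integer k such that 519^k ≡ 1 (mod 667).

ord(519) | φ(667) = φ(23·29) = (23−1)·(29−1) = 22·28 = 616 = 2^3 · 7 · 11.
Divisors of 616: 1, 2, 4, 7, 8, 11, 14, 22, 28, 44, 56, 77, 88, 154, 308, 616.
Compute 519^d (mod 667) for the divisors d until we hit 1:
519^1 ≡ 519
519^2 ≡ 560
519^4 ≡ 110
519^7 ≡ 423
519^8 ≡ 94
519^11 ≡ 507
519^14 ≡ 173
519^22 ≡ 254
519^28 ≡ 581
519^44 ≡ 484
519^56 ≡ 59
519^77 ≡ 70
519^88 ≡ 139
519^154 ≡ 231
519^308 ≡ 1
Hence ord(519) = 308.

308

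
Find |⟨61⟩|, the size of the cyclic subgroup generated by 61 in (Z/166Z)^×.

41

The order of 61 must divide φ(166) = φ(2)·φ(83) = 1·82 = 82 = 2 · 41.
Divisors of 82: 1, 2, 41, 82.
Evaluate successive powers at the divisors of 82:
61^1 ≡ 61 (mod 166)
61^2 ≡ 69 (mod 166)
61^41 ≡ 1 (mod 166) ✓
Hence ord(61) = 41.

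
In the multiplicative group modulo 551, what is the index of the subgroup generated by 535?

4

The order of 535 must divide φ(551) = φ(19·29) = (19−1)·(29−1) = 18·28 = 504 = 2^3 · 3^2 · 7.
Divisors of 504: 1, 2, 3, 4, 6, 7, 8, 9, 12, 14, 18, 21, 24, 28, 36, 42, 56, 63, 72, 84, 126, 168, 252, 504.
Compute 535^d (mod 551) for the divisors d until we hit 1:
535^1 ≡ 535 (mod 551)
535^2 ≡ 256 (mod 551)
535^3 ≡ 312 (mod 551)
535^4 ≡ 518 (mod 551)
535^6 ≡ 368 (mod 551)
535^7 ≡ 173 (mod 551)
535^8 ≡ 538 (mod 551)
535^9 ≡ 208 (mod 551)
535^12 ≡ 429 (mod 551)
535^14 ≡ 175 (mod 551)
535^18 ≡ 286 (mod 551)
535^21 ≡ 521 (mod 551)
535^24 ≡ 7 (mod 551)
535^28 ≡ 320 (mod 551)
535^36 ≡ 248 (mod 551)
535^42 ≡ 349 (mod 551)
535^56 ≡ 465 (mod 551)
535^63 ≡ 550 (mod 551)
535^72 ≡ 343 (mod 551)
535^84 ≡ 30 (mod 551)
535^126 ≡ 1 (mod 551) ✓
So ord_551(535) = 126, hence |⟨535⟩| = 126.
[(Z/551Z)^× : ⟨535⟩] = 504/126 = 4.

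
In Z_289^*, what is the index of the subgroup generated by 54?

The order of 54 must divide φ(289) = φ(17^2) = 17·(17−1) = 272 = 2^4 · 17.
Divisors of 272: 1, 2, 4, 8, 16, 17, 34, 68, 136, 272.
Check 54^d mod 289 for each divisor in increasing order:
54^1 ≡ 54 (mod 289)
54^2 ≡ 26 (mod 289)
54^4 ≡ 98 (mod 289)
54^8 ≡ 67 (mod 289)
54^16 ≡ 154 (mod 289)
54^17 ≡ 224 (mod 289)
54^34 ≡ 179 (mod 289)
54^68 ≡ 251 (mod 289)
54^136 ≡ 288 (mod 289)
54^272 ≡ 1 (mod 289) ✓
So ord_289(54) = 272, hence |⟨54⟩| = 272.
The index is φ(289) / ord(54) = 272 / 272 = 1.

1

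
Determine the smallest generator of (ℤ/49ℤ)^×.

φ(49) = φ(7^2) = 7·(7−1) = 42 = 2 · 3 · 7.
g is a primitive root iff g^(42/q) ≢ 1 (mod 49) for each prime q ∈ {2, 3, 7}.
g = 2: 2^21 ≡ 1 — hits 1, so not a primitive root.
g = 3: 3^21 ≡ 48; 3^14 ≡ 30; 3^6 ≡ 43 — none is 1, so 3 is a primitive root.
Hence the least primitive root of 49 is 3.

3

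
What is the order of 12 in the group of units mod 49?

Since 12 ∈ (Z/49Z)^×, its order divides φ(49) = φ(7^2) = 7·(7−1) = 42 = 2 · 3 · 7.
Divisors of 42: 1, 2, 3, 6, 7, 14, 21, 42.
Check 12^d mod 49 for each divisor in increasing order:
12^1 ≡ 12 (mod 49)
12^2 ≡ 46 (mod 49)
12^3 ≡ 13 (mod 49)
12^6 ≡ 22 (mod 49)
12^7 ≡ 19 (mod 49)
12^14 ≡ 18 (mod 49)
12^21 ≡ 48 (mod 49)
12^42 ≡ 1 (mod 49) ✓
Therefore the multiplicative order of 12 modulo 49 is 42.

42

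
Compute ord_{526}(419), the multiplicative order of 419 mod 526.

The order of 419 must divide φ(526) = φ(2)·φ(263) = 1·262 = 262 = 2 · 131.
Divisors of 262: 1, 2, 131, 262.
Test each divisor d:
419^1 ≡ 419
419^2 ≡ 403
419^131 ≡ 1
Hence ord(419) = 131.

131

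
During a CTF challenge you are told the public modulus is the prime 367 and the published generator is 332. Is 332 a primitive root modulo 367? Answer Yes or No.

No

φ(367) = 367 − 1 = 366 = 2 · 3 · 61.
An element g generates (Z/367Z)^× iff g^(366/q) ≢ 1 (mod 367) for each prime q ∈ {2, 3, 61}.
332^183 ≡ 1 (mod 367)  [q = 2: ≡ 1 ✗]
332^122 ≡ 1 (mod 367)  [q = 3: ≡ 1 ✗]
332^6 ≡ 59 (mod 367)  [q = 61: ≢ 1 ✓]
332^183 ≡ 1 shows ord(332) | 183, strictly less than φ(367); not a primitive root.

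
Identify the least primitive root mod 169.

φ(169) = φ(13^2) = 13·(13−1) = 156 = 2^2 · 3 · 13.
Test candidates g = 2, 3, … against the prime factors q ∈ {2, 3, 13} of φ(169): g is a generator iff g^(156/q) ≢ 1 for every such q.
g = 2: 2^78 ≡ 168; 2^52 ≡ 146; 2^12 ≡ 40 — none is 1, so 2 is a primitive root.
Hence the least primitive root of 169 is 2.

2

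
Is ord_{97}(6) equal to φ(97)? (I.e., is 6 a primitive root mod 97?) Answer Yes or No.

φ(97) = 97 − 1 = 96 = 2^5 · 3.
6 is a primitive root mod 97 iff 6^(φ(97)/q) ≢ 1 for every prime q | φ(97), i.e. q ∈ {2, 3}.
6^48 ≡ 1 (mod 97)  [q = 2: ≡ 1 ✗]
6^32 ≡ 61 (mod 97)  [q = 3: ≢ 1 ✓]
The check at q = 2 fails, so 6 generates a proper subgroup.

No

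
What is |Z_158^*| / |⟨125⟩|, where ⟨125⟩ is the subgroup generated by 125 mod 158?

The order of 125 must divide φ(158) = φ(2)·φ(79) = 1·78 = 78 = 2 · 3 · 13.
Divisors of 78: 1, 2, 3, 6, 13, 26, 39, 78.
Compute 125^d (mod 158) for the divisors d until we hit 1:
125^1 ≡ 125 (mod 158)
125^2 ≡ 141 (mod 158)
125^3 ≡ 87 (mod 158)
125^6 ≡ 143 (mod 158)
125^13 ≡ 1 (mod 158) ✓
Thus |⟨125⟩| = ord(125) = 13.
[(Z/158Z)^× : ⟨125⟩] = 78/13 = 6.

6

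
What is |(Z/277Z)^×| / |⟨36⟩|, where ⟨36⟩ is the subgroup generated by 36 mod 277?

Since 36 ∈ (Z/277Z)^×, its order divides φ(277) = 277 − 1 = 276 = 2^2 · 3 · 23.
Divisors of 276: 1, 2, 3, 4, 6, 12, 23, 46, 69, 92, 138, 276.
Evaluate successive powers at the divisors of 276:
36^1 ≡ 36
36^2 ≡ 188
36^3 ≡ 120
36^4 ≡ 165
36^6 ≡ 273
36^12 ≡ 16
36^23 ≡ 161
36^46 ≡ 160
36^69 ≡ 276
36^92 ≡ 116
36^138 ≡ 1
So ord_277(36) = 138, hence |⟨36⟩| = 138.
The index is φ(277) / ord(36) = 276 / 138 = 2.

2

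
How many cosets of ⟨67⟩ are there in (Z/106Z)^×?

1

By Lagrange's theorem, ord_106(67) divides φ(106) = φ(2)·φ(53) = 1·52 = 52 = 2^2 · 13.
Divisors of 52: 1, 2, 4, 13, 26, 52.
Compute 67^d (mod 106) for the divisors d until we hit 1:
67^1 ≡ 67 (mod 106)
67^2 ≡ 37 (mod 106)
67^4 ≡ 97 (mod 106)
67^13 ≡ 23 (mod 106)
67^26 ≡ 105 (mod 106)
67^52 ≡ 1 (mod 106) ✓
Thus |⟨67⟩| = ord(67) = 52.
Index = |(Z/106Z)^×| / |⟨67⟩| = 52 / 52 = 1.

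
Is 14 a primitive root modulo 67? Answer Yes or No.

φ(67) = 67 − 1 = 66 = 2 · 3 · 11.
14 is a primitive root mod 67 iff 14^(φ(67)/q) ≢ 1 for every prime q | φ(67), i.e. q ∈ {2, 3, 11}.
14^33 ≡ 1 (mod 67)  [q = 2: ≡ 1 ✗]
14^22 ≡ 1 (mod 67)  [q = 3: ≡ 1 ✗]
14^6 ≡ 9 (mod 67)  [q = 11: ≢ 1 ✓]
14^33 ≡ 1 shows ord(14) | 33, strictly less than φ(67); not a primitive root.

No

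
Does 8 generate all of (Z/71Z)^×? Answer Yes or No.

No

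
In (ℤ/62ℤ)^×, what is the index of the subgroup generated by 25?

10

Since 25 ∈ (Z/62Z)^×, its order divides φ(62) = φ(2)·φ(31) = 1·30 = 30 = 2 · 3 · 5.
Divisors of 30: 1, 2, 3, 5, 6, 10, 15, 30.
Evaluate successive powers at the divisors of 30:
25^1 ≡ 25 (mod 62)
25^2 ≡ 5 (mod 62)
25^3 ≡ 1 (mod 62) ✓
So ord_62(25) = 3, hence |⟨25⟩| = 3.
The index is φ(62) / ord(25) = 30 / 3 = 10.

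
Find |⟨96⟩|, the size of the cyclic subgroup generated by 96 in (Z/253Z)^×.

110

Since 96 ∈ (Z/253Z)^×, its order divides φ(253) = φ(11·23) = (11−1)·(23−1) = 10·22 = 220 = 2^2 · 5 · 11.
Divisors of 220: 1, 2, 4, 5, 10, 11, 20, 22, 44, 55, 110, 220.
Test each divisor d:
96^1 ≡ 96 (mod 253)
96^2 ≡ 108 (mod 253)
96^4 ≡ 26 (mod 253)
96^5 ≡ 219 (mod 253)
96^10 ≡ 144 (mod 253)
96^11 ≡ 162 (mod 253)
96^20 ≡ 243 (mod 253)
96^22 ≡ 185 (mod 253)
96^44 ≡ 70 (mod 253)
96^55 ≡ 208 (mod 253)
96^110 ≡ 1 (mod 253) ✓
Therefore the multiplicative order of 96 modulo 253 is 110.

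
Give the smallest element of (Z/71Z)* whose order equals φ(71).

7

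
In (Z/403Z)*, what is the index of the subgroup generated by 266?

The order of 266 must divide φ(403) = φ(13·31) = (13−1)·(31−1) = 12·30 = 360 = 2^3 · 3^2 · 5.
Divisors of 360: 1, 2, 3, 4, 5, 6, 8, 9, 10, 12, 15, 18, 20, 24, 30, 36, 40, 45, 60, 72, 90, 120, 180, 360.
Check 266^d mod 403 for each divisor in increasing order:
266^1 ≡ 266 (mod 403)
266^2 ≡ 231 (mod 403)
266^3 ≡ 190 (mod 403)
266^4 ≡ 165 (mod 403)
266^5 ≡ 366 (mod 403)
266^6 ≡ 233 (mod 403)
266^8 ≡ 224 (mod 403)
266^9 ≡ 343 (mod 403)
266^10 ≡ 160 (mod 403)
266^12 ≡ 287 (mod 403)
266^15 ≡ 125 (mod 403)
266^18 ≡ 376 (mod 403)
266^20 ≡ 211 (mod 403)
266^24 ≡ 157 (mod 403)
266^30 ≡ 311 (mod 403)
266^36 ≡ 326 (mod 403)
266^40 ≡ 191 (mod 403)
266^45 ≡ 187 (mod 403)
266^60 ≡ 1 (mod 403) ✓
So ord_403(266) = 60, hence |⟨266⟩| = 60.
[(Z/403Z)^× : ⟨266⟩] = 360/60 = 6.

6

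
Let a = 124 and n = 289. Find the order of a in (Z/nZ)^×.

272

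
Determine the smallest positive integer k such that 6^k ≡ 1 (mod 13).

12

By Lagrange's theorem, ord_13(6) divides φ(13) = 13 − 1 = 12 = 2^2 · 3.
Divisors of 12: 1, 2, 3, 4, 6, 12.
Check 6^d mod 13 for each divisor in increasing order:
6^1 ≡ 6 (mod 13)
6^2 ≡ 10 (mod 13)
6^3 ≡ 8 (mod 13)
6^4 ≡ 9 (mod 13)
6^6 ≡ 12 (mod 13)
6^12 ≡ 1 (mod 13) ✓
Hence ord(6) = 12.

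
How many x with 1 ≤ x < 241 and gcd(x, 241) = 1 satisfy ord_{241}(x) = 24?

8

φ(241) = 241 − 1 = 240 = 2^4 · 3 · 5.
In a cyclic group of order 240, there are φ(d) elements of order d for each divisor d of 240, and zero for non-divisors.
24 = 2^3 · 3 divides 240, and φ(24) = 8.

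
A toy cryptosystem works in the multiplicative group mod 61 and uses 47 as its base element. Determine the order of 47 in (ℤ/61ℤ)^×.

3

By Lagrange's theorem, ord_61(47) divides φ(61) = 61 − 1 = 60 = 2^2 · 3 · 5.
Divisors of 60: 1, 2, 3, 4, 5, 6, 10, 12, 15, 20, 30, 60.
Check 47^d mod 61 for each divisor in increasing order:
47^1 ≡ 47
47^2 ≡ 13
47^3 ≡ 1
Therefore the multiplicative order of 47 modulo 61 is 3.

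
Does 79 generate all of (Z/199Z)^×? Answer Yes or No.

No

φ(199) = 199 − 1 = 198 = 2 · 3^2 · 11.
79 is a primitive root mod 199 iff 79^(φ(199)/q) ≢ 1 for every prime q | φ(199), i.e. q ∈ {2, 3, 11}.
79^99 ≡ 1 (mod 199)  [q = 2: ≡ 1 ✗]
79^66 ≡ 106 (mod 199)  [q = 3: ≢ 1 ✓]
79^18 ≡ 18 (mod 199)  [q = 11: ≢ 1 ✓]
79^99 ≡ 1 shows ord(79) | 99, strictly less than φ(199); not a primitive root.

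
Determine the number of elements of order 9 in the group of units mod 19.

φ(19) = 19 − 1 = 18 = 2 · 3^2.
Since (Z/19Z)^× is cyclic of order 18, the number of elements of order d is φ(d) when d | 18 and 0 otherwise.
9 = 3^2 divides 18, and φ(9) = 6.

6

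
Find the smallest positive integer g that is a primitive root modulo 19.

2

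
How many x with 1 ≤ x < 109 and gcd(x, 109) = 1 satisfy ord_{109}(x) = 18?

6

φ(109) = 109 − 1 = 108 = 2^2 · 3^3.
In a cyclic group of order 108, there are φ(d) elements of order d for each divisor d of 108, and zero for non-divisors.
18 = 2 · 3^2 divides 108, and φ(18) = 6.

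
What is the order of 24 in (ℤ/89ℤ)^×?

Since 24 ∈ (Z/89Z)^×, its order divides φ(89) = 89 − 1 = 88 = 2^3 · 11.
Divisors of 88: 1, 2, 4, 8, 11, 22, 44, 88.
Check 24^d mod 89 for each divisor in increasing order:
24^1 ≡ 24 (mod 89)
24^2 ≡ 42 (mod 89)
24^4 ≡ 73 (mod 89)
24^8 ≡ 78 (mod 89)
24^11 ≡ 37 (mod 89)
24^22 ≡ 34 (mod 89)
24^44 ≡ 88 (mod 89)
24^88 ≡ 1 (mod 89) ✓
Therefore the multiplicative order of 24 modulo 89 is 88.

88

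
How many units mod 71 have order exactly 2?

φ(71) = 71 − 1 = 70 = 2 · 5 · 7.
(Z/71Z)^× is cyclic (|G| = 70); a cyclic group of order m has exactly φ(d) elements of each order d | m, and none otherwise.
2 | 70, and φ(2) = 2 − 1 = 1.

1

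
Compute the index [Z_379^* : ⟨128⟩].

7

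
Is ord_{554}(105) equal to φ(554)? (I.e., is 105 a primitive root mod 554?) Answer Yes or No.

Yes

φ(554) = φ(2)·φ(277) = 1·276 = 276 = 2^2 · 3 · 23.
105 is a primitive root mod 554 iff 105^(φ(554)/q) ≢ 1 for every prime q | φ(554), i.e. q ∈ {2, 3, 23}.
105^138 ≡ 553 (mod 554)  [q = 2: ≢ 1 ✓]
105^92 ≡ 393 (mod 554)  [q = 3: ≢ 1 ✓]
105^12 ≡ 155 (mod 554)  [q = 23: ≢ 1 ✓]
Every test exponent gives a nontrivial residue, hence 105 generates the full group.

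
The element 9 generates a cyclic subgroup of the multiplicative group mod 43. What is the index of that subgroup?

ord(9) | φ(43) = 43 − 1 = 42 = 2 · 3 · 7.
Divisors of 42: 1, 2, 3, 6, 7, 14, 21, 42.
Evaluate successive powers at the divisors of 42:
9^1 ≡ 9 (mod 43)
9^2 ≡ 38 (mod 43)
9^3 ≡ 41 (mod 43)
9^6 ≡ 4 (mod 43)
9^7 ≡ 36 (mod 43)
9^14 ≡ 6 (mod 43)
9^21 ≡ 1 (mod 43) ✓
The order of 9 is 21, so the subgroup it generates has 21 elements.
[(Z/43Z)^× : ⟨9⟩] = 42/21 = 2.

2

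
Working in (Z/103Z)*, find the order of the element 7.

51

By Lagrange's theorem, ord_103(7) divides φ(103) = 103 − 1 = 102 = 2 · 3 · 17.
Divisors of 102: 1, 2, 3, 6, 17, 34, 51, 102.
Check 7^d mod 103 for each divisor in increasing order:
7^1 ≡ 7
7^2 ≡ 49
7^3 ≡ 34
7^6 ≡ 23
7^17 ≡ 46
7^34 ≡ 56
7^51 ≡ 1
Hence ord(7) = 51.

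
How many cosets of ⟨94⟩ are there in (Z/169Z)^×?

4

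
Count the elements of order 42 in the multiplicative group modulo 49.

12

φ(49) = φ(7^2) = 7·(7−1) = 42 = 2 · 3 · 7.
Since (Z/49Z)^× is cyclic of order 42, the number of elements of order d is φ(d) when d | 42 and 0 otherwise.
42 = 2 · 3 · 7 divides 42, and φ(42) = 12.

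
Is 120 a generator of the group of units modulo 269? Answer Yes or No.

φ(269) = 269 − 1 = 268 = 2^2 · 67.
120 is a primitive root mod 269 iff 120^(φ(269)/q) ≢ 1 for every prime q | φ(269), i.e. q ∈ {2, 67}.
120^134 ≡ 1 (mod 269)  [q = 2: ≡ 1 ✗]
120^4 ≡ 5 (mod 269)  [q = 67: ≢ 1 ✓]
Since 120^134 ≡ 1, the order of 120 divides 134 < 268, so 120 is not a primitive root.

No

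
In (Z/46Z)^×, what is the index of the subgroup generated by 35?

By Lagrange's theorem, ord_46(35) divides φ(46) = φ(2)·φ(23) = 1·22 = 22 = 2 · 11.
Divisors of 22: 1, 2, 11, 22.
Test each divisor d:
35^1 ≡ 35 (mod 46)
35^2 ≡ 29 (mod 46)
35^11 ≡ 1 (mod 46) ✓
The order of 35 is 11, so the subgroup it generates has 11 elements.
Index = |(Z/46Z)^×| / |⟨35⟩| = 22 / 11 = 2.

2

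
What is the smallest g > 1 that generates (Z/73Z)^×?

φ(73) = 73 − 1 = 72 = 2^3 · 3^2.
Test candidates g = 2, 3, … against the prime factors q ∈ {2, 3} of φ(73): g is a generator iff g^(72/q) ≢ 1 for every such q.
g = 2: 2^36 ≡ 1 — hits 1, so not a primitive root.
g = 3: 3^36 ≡ 1 — hits 1, so not a primitive root.
g = 4: 4^36 ≡ 1 — hits 1, so not a primitive root.
g = 5: 5^36 ≡ 72; 5^24 ≡ 8 — none is 1, so 5 is a primitive root.
The smallest primitive root modulo 73 is 5.

5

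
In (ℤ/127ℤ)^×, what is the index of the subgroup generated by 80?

3

The order of 80 must divide φ(127) = 127 − 1 = 126 = 2 · 3^2 · 7.
Divisors of 126: 1, 2, 3, 6, 7, 9, 14, 18, 21, 42, 63, 126.
Check 80^d mod 127 for each divisor in increasing order:
80^1 ≡ 80
80^2 ≡ 50
80^3 ≡ 63
80^6 ≡ 32
80^7 ≡ 20
80^9 ≡ 111
80^14 ≡ 19
80^18 ≡ 2
80^21 ≡ 126
80^42 ≡ 1
So ord_127(80) = 42, hence |⟨80⟩| = 42.
The index is φ(127) / ord(80) = 126 / 42 = 3.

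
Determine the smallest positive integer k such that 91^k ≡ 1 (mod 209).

90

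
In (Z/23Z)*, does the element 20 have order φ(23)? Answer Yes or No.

φ(23) = 23 − 1 = 22 = 2 · 11.
It suffices to check that the order of 20 is not a proper divisor of 22: compute 20^(22/q) for q ∈ {2, 11}.
20^11 ≡ 22 (mod 23)  [q = 2: ≢ 1 ✓]
20^2 ≡ 9 (mod 23)  [q = 11: ≢ 1 ✓]
None equal 1, so ord_23(20) = 22: 20 is a primitive root.

Yes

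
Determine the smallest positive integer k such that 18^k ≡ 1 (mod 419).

418

By Lagrange's theorem, ord_419(18) divides φ(419) = 419 − 1 = 418 = 2 · 11 · 19.
Divisors of 418: 1, 2, 11, 19, 22, 38, 209, 418.
Test each divisor d:
18^1 ≡ 18
18^2 ≡ 324
18^11 ≡ 171
18^19 ≡ 360
18^22 ≡ 330
18^38 ≡ 129
18^209 ≡ 418
18^418 ≡ 1
Therefore the multiplicative order of 18 modulo 419 is 418.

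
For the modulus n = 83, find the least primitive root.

2

φ(83) = 83 − 1 = 82 = 2 · 41.
g is a primitive root iff g^(82/q) ≢ 1 (mod 83) for each prime q ∈ {2, 41}.
g = 2: 2^41 ≡ 82; 2^2 ≡ 4 — none is 1, so 2 is a primitive root.
So 2 is the smallest generator of (Z/83Z)^×.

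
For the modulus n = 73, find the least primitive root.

φ(73) = 73 − 1 = 72 = 2^3 · 3^2.
g is a primitive root iff g^(72/q) ≢ 1 (mod 73) for each prime q ∈ {2, 3}.
g = 2: 2^36 ≡ 1 — hits 1, so not a primitive root.
g = 3: 3^36 ≡ 1 — hits 1, so not a primitive root.
g = 4: 4^36 ≡ 1 — hits 1, so not a primitive root.
g = 5: 5^36 ≡ 72; 5^24 ≡ 8 — none is 1, so 5 is a primitive root.
So 5 is the smallest generator of (Z/73Z)^×.

5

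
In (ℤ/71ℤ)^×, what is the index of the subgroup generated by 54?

14

Since 54 ∈ (Z/71Z)^×, its order divides φ(71) = 71 − 1 = 70 = 2 · 5 · 7.
Divisors of 70: 1, 2, 5, 7, 10, 14, 35, 70.
Check 54^d mod 71 for each divisor in increasing order:
54^1 ≡ 54
54^2 ≡ 5
54^5 ≡ 1
So ord_71(54) = 5, hence |⟨54⟩| = 5.
The index is φ(71) / ord(54) = 70 / 5 = 14.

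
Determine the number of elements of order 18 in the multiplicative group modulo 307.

6

φ(307) = 307 − 1 = 306 = 2 · 3^2 · 17.
In a cyclic group of order 306, there are φ(d) elements of order d for each divisor d of 306, and zero for non-divisors.
18 = 2 · 3^2 divides 306, and φ(18) = 6.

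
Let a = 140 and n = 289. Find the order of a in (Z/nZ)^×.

The order of 140 must divide φ(289) = φ(17^2) = 17·(17−1) = 272 = 2^4 · 17.
Divisors of 272: 1, 2, 4, 8, 16, 17, 34, 68, 136, 272.
Evaluate successive powers at the divisors of 272:
140^1 ≡ 140
140^2 ≡ 237
140^4 ≡ 103
140^8 ≡ 205
140^16 ≡ 120
140^17 ≡ 38
140^34 ≡ 288
140^68 ≡ 1
Hence ord(140) = 68.

68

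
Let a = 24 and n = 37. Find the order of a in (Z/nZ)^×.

36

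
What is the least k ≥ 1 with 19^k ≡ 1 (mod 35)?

6

Since 19 ∈ (Z/35Z)^×, its order divides φ(35) = φ(5·7) = (5−1)·(7−1) = 4·6 = 24 = 2^3 · 3.
Divisors of 24: 1, 2, 3, 4, 6, 8, 12, 24.
Test each divisor d:
19^1 ≡ 19 (mod 35)
19^2 ≡ 11 (mod 35)
19^3 ≡ 34 (mod 35)
19^4 ≡ 16 (mod 35)
19^6 ≡ 1 (mod 35) ✓
Hence ord(19) = 6.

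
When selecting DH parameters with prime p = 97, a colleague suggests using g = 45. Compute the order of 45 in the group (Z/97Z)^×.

32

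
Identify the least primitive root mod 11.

2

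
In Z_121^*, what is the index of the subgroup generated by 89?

Since 89 ∈ (Z/121Z)^×, its order divides φ(121) = φ(11^2) = 11·(11−1) = 110 = 2 · 5 · 11.
Divisors of 110: 1, 2, 5, 10, 11, 22, 55, 110.
Check 89^d mod 121 for each divisor in increasing order:
89^1 ≡ 89
89^2 ≡ 56
89^5 ≡ 78
89^10 ≡ 34
89^11 ≡ 1
Thus |⟨89⟩| = ord(89) = 11.
Index = |(Z/121Z)^×| / |⟨89⟩| = 110 / 11 = 10.

10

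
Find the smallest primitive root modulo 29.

2

φ(29) = 29 − 1 = 28 = 2^2 · 7.
g is a primitive root iff g^(28/q) ≢ 1 (mod 29) for each prime q ∈ {2, 7}.
g = 2: 2^14 ≡ 28; 2^4 ≡ 16 — none is 1, so 2 is a primitive root.
Hence the least primitive root of 29 is 2.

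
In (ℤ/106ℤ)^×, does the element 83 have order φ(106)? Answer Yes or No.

No

φ(106) = φ(2)·φ(53) = 1·52 = 52 = 2^2 · 13.
83 is a primitive root mod 106 iff 83^(φ(106)/q) ≢ 1 for every prime q | φ(106), i.e. q ∈ {2, 13}.
83^26 ≡ 105 (mod 106)  [q = 2: ≢ 1 ✓]
83^4 ≡ 1 (mod 106)  [q = 13: ≡ 1 ✗]
Since 83^4 ≡ 1, the order of 83 divides 4 < 52, so 83 is not a primitive root.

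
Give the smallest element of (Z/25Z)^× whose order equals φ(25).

2

φ(25) = φ(5^2) = 5·(5−1) = 20 = 2^2 · 5.
g is a primitive root iff g^(20/q) ≢ 1 (mod 25) for each prime q ∈ {2, 5}.
g = 2: 2^10 ≡ 24; 2^4 ≡ 16 — none is 1, so 2 is a primitive root.
So 2 is the smallest generator of (Z/25Z)^×.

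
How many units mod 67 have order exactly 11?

φ(67) = 67 − 1 = 66 = 2 · 3 · 11.
(Z/67Z)^× is cyclic (|G| = 66); a cyclic group of order m has exactly φ(d) elements of each order d | m, and none otherwise.
11 | 66, and φ(11) = 11 − 1 = 10.

10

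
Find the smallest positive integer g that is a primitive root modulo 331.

3

φ(331) = 331 − 1 = 330 = 2 · 3 · 5 · 11.
g is a primitive root iff g^(330/q) ≢ 1 (mod 331) for each prime q ∈ {2, 3, 5, 11}.
g = 2: 2^165 ≡ 330; 2^110 ≡ 299; 2^66 ≡ 64; 2^30 ≡ 1 — hits 1, so not a primitive root.
g = 3: 3^165 ≡ 330; 3^110 ≡ 299; 3^66 ≡ 64; 3^30 ≡ 270 — none is 1, so 3 is a primitive root.
So 3 is the smallest generator of (Z/331Z)^×.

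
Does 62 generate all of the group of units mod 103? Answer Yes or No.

Yes

φ(103) = 103 − 1 = 102 = 2 · 3 · 17.
An element g generates (Z/103Z)^× iff g^(102/q) ≢ 1 (mod 103) for each prime q ∈ {2, 3, 17}.
62^51 ≡ 102 (mod 103)  [q = 2: ≢ 1 ✓]
62^34 ≡ 46 (mod 103)  [q = 3: ≢ 1 ✓]
62^6 ≡ 93 (mod 103)  [q = 17: ≢ 1 ✓]
All checks pass, so 62 has order 102 and is a primitive root modulo 103.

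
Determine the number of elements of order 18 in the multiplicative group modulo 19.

6

φ(19) = 19 − 1 = 18 = 2 · 3^2.
Since (Z/19Z)^× is cyclic of order 18, the number of elements of order d is φ(d) when d | 18 and 0 otherwise.
18 = 2 · 3^2 divides 18, and φ(18) = 6.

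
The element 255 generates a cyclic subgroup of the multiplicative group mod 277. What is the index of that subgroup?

4

The order of 255 must divide φ(277) = 277 − 1 = 276 = 2^2 · 3 · 23.
Divisors of 276: 1, 2, 3, 4, 6, 12, 23, 46, 69, 92, 138, 276.
Compute 255^d (mod 277) for the divisors d until we hit 1:
255^1 ≡ 255 (mod 277)
255^2 ≡ 207 (mod 277)
255^3 ≡ 155 (mod 277)
255^4 ≡ 191 (mod 277)
255^6 ≡ 203 (mod 277)
255^12 ≡ 213 (mod 277)
255^23 ≡ 116 (mod 277)
255^46 ≡ 160 (mod 277)
255^69 ≡ 1 (mod 277) ✓
Thus |⟨255⟩| = ord(255) = 69.
The index is φ(277) / ord(255) = 276 / 69 = 4.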